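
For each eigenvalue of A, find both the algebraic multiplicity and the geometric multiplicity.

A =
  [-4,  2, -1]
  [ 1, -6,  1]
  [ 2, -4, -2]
λ = -4: alg = 3, geom = 1

Step 1 — factor the characteristic polynomial to read off the algebraic multiplicities:
  χ_A(x) = (x + 4)^3

Step 2 — compute geometric multiplicities via the rank-nullity identity g(λ) = n − rank(A − λI):
  rank(A − (-4)·I) = 2, so dim ker(A − (-4)·I) = n − 2 = 1

Summary:
  λ = -4: algebraic multiplicity = 3, geometric multiplicity = 1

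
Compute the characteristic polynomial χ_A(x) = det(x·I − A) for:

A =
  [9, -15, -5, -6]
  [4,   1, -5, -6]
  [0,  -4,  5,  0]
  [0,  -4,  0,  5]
x^4 - 20*x^3 + 150*x^2 - 500*x + 625

Expanding det(x·I − A) (e.g. by cofactor expansion or by noting that A is similar to its Jordan form J, which has the same characteristic polynomial as A) gives
  χ_A(x) = x^4 - 20*x^3 + 150*x^2 - 500*x + 625
which factors as (x - 5)^4. The eigenvalues (with algebraic multiplicities) are λ = 5 with multiplicity 4.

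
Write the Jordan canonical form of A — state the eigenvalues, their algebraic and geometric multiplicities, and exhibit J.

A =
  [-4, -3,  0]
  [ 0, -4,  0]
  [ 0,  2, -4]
J_2(-4) ⊕ J_1(-4)

The characteristic polynomial is
  det(x·I − A) = x^3 + 12*x^2 + 48*x + 64 = (x + 4)^3

Eigenvalues and multiplicities (the geometric multiplicity of λ is n − rank(A − λI), which equals the number of Jordan blocks for λ):
  λ = -4: algebraic multiplicity = 3, geometric multiplicity = 2

Determining the block sizes for each eigenvalue:
  λ = -4: 2 blocks summing to 3 forces exactly one block of size 2 and the rest size 1 → block sizes [2, 1]

Assembling the blocks gives a Jordan form
J =
  [-4,  1,  0]
  [ 0, -4,  0]
  [ 0,  0, -4]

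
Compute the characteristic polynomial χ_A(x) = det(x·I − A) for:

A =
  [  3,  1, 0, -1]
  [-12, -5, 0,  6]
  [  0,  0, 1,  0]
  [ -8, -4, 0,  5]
x^4 - 4*x^3 + 6*x^2 - 4*x + 1

Expanding det(x·I − A) (e.g. by cofactor expansion or by noting that A is similar to its Jordan form J, which has the same characteristic polynomial as A) gives
  χ_A(x) = x^4 - 4*x^3 + 6*x^2 - 4*x + 1
which factors as (x - 1)^4. The eigenvalues (with algebraic multiplicities) are λ = 1 with multiplicity 4.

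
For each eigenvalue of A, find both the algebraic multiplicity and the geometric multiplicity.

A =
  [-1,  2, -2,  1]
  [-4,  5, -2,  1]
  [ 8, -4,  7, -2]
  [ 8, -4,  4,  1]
λ = 3: alg = 4, geom = 3

Step 1 — factor the characteristic polynomial to read off the algebraic multiplicities:
  χ_A(x) = (x - 3)^4

Step 2 — compute geometric multiplicities via the rank-nullity identity g(λ) = n − rank(A − λI):
  rank(A − (3)·I) = 1, so dim ker(A − (3)·I) = n − 1 = 3

Summary:
  λ = 3: algebraic multiplicity = 4, geometric multiplicity = 3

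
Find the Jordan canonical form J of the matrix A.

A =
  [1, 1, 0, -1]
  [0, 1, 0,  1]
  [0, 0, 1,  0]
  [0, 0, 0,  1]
J_3(1) ⊕ J_1(1)

The characteristic polynomial is
  det(x·I − A) = x^4 - 4*x^3 + 6*x^2 - 4*x + 1 = (x - 1)^4

Eigenvalues and multiplicities (the geometric multiplicity of λ is n − rank(A − λI), which equals the number of Jordan blocks for λ):
  λ = 1: algebraic multiplicity = 4, geometric multiplicity = 2

Determining the block sizes for each eigenvalue:
  λ = 1: with am = 4 and gm = 2, the partition is not yet determined (e.g. several partitions of 4 into 2 parts exist). Let N = A − (1)·I. Computing rank(N^1) = 2, rank(N^2) = 1, rank(N^3) = 0; the number of blocks of size ≥ j is rank(N^{j−1}) − rank(N^j), giving [2, 1, 1]. So we have 1 block(s) of size 3, 1 block(s) of size 1 → block sizes [3, 1]

Assembling the blocks gives a Jordan form
J =
  [1, 1, 0, 0]
  [0, 1, 1, 0]
  [0, 0, 1, 0]
  [0, 0, 0, 1]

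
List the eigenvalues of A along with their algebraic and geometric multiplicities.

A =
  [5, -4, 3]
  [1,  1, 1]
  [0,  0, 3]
λ = 3: alg = 3, geom = 1

Step 1 — factor the characteristic polynomial to read off the algebraic multiplicities:
  χ_A(x) = (x - 3)^3

Step 2 — compute geometric multiplicities via the rank-nullity identity g(λ) = n − rank(A − λI):
  rank(A − (3)·I) = 2, so dim ker(A − (3)·I) = n − 2 = 1

Summary:
  λ = 3: algebraic multiplicity = 3, geometric multiplicity = 1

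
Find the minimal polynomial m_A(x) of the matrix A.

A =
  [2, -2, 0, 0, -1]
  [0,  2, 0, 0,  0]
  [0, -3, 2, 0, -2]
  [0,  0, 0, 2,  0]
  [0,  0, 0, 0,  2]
x^2 - 4*x + 4

The characteristic polynomial is χ_A(x) = (x - 2)^5, so the eigenvalues are known. The minimal polynomial is
  m_A(x) = Π_λ (x − λ)^{k_λ}
where k_λ is the size of the *largest* Jordan block for λ (equivalently, the smallest k with (A − λI)^k v = 0 for every generalised eigenvector v of λ).

  λ = 2: largest Jordan block has size 2, contributing (x − 2)^2

So m_A(x) = (x - 2)^2 = x^2 - 4*x + 4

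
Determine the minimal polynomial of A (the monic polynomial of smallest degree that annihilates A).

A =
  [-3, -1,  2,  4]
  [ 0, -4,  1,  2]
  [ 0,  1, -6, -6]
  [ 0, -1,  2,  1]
x^3 + 9*x^2 + 27*x + 27

The characteristic polynomial is χ_A(x) = (x + 3)^4, so the eigenvalues are known. The minimal polynomial is
  m_A(x) = Π_λ (x − λ)^{k_λ}
where k_λ is the size of the *largest* Jordan block for λ (equivalently, the smallest k with (A − λI)^k v = 0 for every generalised eigenvector v of λ).

  λ = -3: largest Jordan block has size 3, contributing (x + 3)^3

So m_A(x) = (x + 3)^3 = x^3 + 9*x^2 + 27*x + 27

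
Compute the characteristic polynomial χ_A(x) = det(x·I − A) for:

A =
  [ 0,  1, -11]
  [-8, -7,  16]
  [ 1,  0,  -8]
x^3 + 15*x^2 + 75*x + 125

Expanding det(x·I − A) (e.g. by cofactor expansion or by noting that A is similar to its Jordan form J, which has the same characteristic polynomial as A) gives
  χ_A(x) = x^3 + 15*x^2 + 75*x + 125
which factors as (x + 5)^3. The eigenvalues (with algebraic multiplicities) are λ = -5 with multiplicity 3.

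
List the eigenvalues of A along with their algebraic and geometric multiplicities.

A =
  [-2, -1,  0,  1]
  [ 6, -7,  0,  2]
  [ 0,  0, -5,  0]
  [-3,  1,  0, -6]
λ = -5: alg = 4, geom = 3

Step 1 — factor the characteristic polynomial to read off the algebraic multiplicities:
  χ_A(x) = (x + 5)^4

Step 2 — compute geometric multiplicities via the rank-nullity identity g(λ) = n − rank(A − λI):
  rank(A − (-5)·I) = 1, so dim ker(A − (-5)·I) = n − 1 = 3

Summary:
  λ = -5: algebraic multiplicity = 4, geometric multiplicity = 3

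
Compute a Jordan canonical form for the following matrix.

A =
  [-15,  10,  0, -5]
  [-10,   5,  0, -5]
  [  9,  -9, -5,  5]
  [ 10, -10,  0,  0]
J_2(-5) ⊕ J_1(-5) ⊕ J_1(0)

The characteristic polynomial is
  det(x·I − A) = x^4 + 15*x^3 + 75*x^2 + 125*x = x*(x + 5)^3

Eigenvalues and multiplicities (the geometric multiplicity of λ is n − rank(A − λI), which equals the number of Jordan blocks for λ):
  λ = -5: algebraic multiplicity = 3, geometric multiplicity = 2
  λ = 0: algebraic multiplicity = 1, geometric multiplicity = 1

Determining the block sizes for each eigenvalue:
  λ = -5: 2 blocks summing to 3 forces exactly one block of size 2 and the rest size 1 → block sizes [2, 1]
  λ = 0: one block (gm = 1), so the single block has size am = 1 → block sizes [1]

Assembling the blocks gives a Jordan form
J =
  [-5,  1,  0, 0]
  [ 0, -5,  0, 0]
  [ 0,  0, -5, 0]
  [ 0,  0,  0, 0]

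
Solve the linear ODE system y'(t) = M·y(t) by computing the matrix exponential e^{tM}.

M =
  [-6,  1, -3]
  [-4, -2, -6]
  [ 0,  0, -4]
e^{tM} =
  [-2*t*exp(-4*t) + exp(-4*t), t*exp(-4*t), -3*t*exp(-4*t)]
  [-4*t*exp(-4*t), 2*t*exp(-4*t) + exp(-4*t), -6*t*exp(-4*t)]
  [0, 0, exp(-4*t)]

Strategy: write M = P · J · P⁻¹ where J is a Jordan canonical form, so e^{tM} = P · e^{tJ} · P⁻¹, and e^{tJ} can be computed block-by-block.

M has Jordan form
J =
  [-4,  1,  0]
  [ 0, -4,  0]
  [ 0,  0, -4]
(up to reordering of blocks).

Per-block formulas:
  For a 2×2 Jordan block J_2(-4): exp(t · J_2(-4)) = e^(-4t)·(I + t·N), where N is the 2×2 nilpotent shift.
  For a 1×1 block at λ = -4: exp(t · [-4]) = [e^(-4t)].

After assembling e^{tJ} and conjugating by P, we get:

e^{tM} =
  [-2*t*exp(-4*t) + exp(-4*t), t*exp(-4*t), -3*t*exp(-4*t)]
  [-4*t*exp(-4*t), 2*t*exp(-4*t) + exp(-4*t), -6*t*exp(-4*t)]
  [0, 0, exp(-4*t)]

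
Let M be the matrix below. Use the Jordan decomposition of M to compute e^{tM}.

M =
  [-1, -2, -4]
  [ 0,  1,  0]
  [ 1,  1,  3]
e^{tM} =
  [-2*t*exp(t) + exp(t), -2*t*exp(t), -4*t*exp(t)]
  [0, exp(t), 0]
  [t*exp(t), t*exp(t), 2*t*exp(t) + exp(t)]

Strategy: write M = P · J · P⁻¹ where J is a Jordan canonical form, so e^{tM} = P · e^{tJ} · P⁻¹, and e^{tJ} can be computed block-by-block.

M has Jordan form
J =
  [1, 1, 0]
  [0, 1, 0]
  [0, 0, 1]
(up to reordering of blocks).

Per-block formulas:
  For a 1×1 block at λ = 1: exp(t · [1]) = [e^(1t)].
  For a 2×2 Jordan block J_2(1): exp(t · J_2(1)) = e^(1t)·(I + t·N), where N is the 2×2 nilpotent shift.

After assembling e^{tJ} and conjugating by P, we get:

e^{tM} =
  [-2*t*exp(t) + exp(t), -2*t*exp(t), -4*t*exp(t)]
  [0, exp(t), 0]
  [t*exp(t), t*exp(t), 2*t*exp(t) + exp(t)]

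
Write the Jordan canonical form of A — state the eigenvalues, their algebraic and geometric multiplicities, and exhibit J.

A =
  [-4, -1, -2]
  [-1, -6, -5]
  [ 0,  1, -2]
J_3(-4)

The characteristic polynomial is
  det(x·I − A) = x^3 + 12*x^2 + 48*x + 64 = (x + 4)^3

Eigenvalues and multiplicities (the geometric multiplicity of λ is n − rank(A − λI), which equals the number of Jordan blocks for λ):
  λ = -4: algebraic multiplicity = 3, geometric multiplicity = 1

Determining the block sizes for each eigenvalue:
  λ = -4: one block (gm = 1), so the single block has size am = 3 → block sizes [3]

Assembling the blocks gives a Jordan form
J =
  [-4,  1,  0]
  [ 0, -4,  1]
  [ 0,  0, -4]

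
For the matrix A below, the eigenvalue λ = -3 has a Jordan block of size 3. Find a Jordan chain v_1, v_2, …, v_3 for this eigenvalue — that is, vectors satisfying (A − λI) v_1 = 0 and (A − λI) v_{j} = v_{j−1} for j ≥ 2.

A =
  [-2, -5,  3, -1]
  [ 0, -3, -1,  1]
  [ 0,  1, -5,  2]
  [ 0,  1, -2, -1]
A Jordan chain for λ = -3 of length 3:
v_1 = (-2, 0, 1, 1)ᵀ
v_2 = (-1, 1, 2, 2)ᵀ
v_3 = (2, 0, -1, 0)ᵀ

Let N = A − (-3)·I. We want v_3 with N^3 v_3 = 0 but N^2 v_3 ≠ 0; then v_{j-1} := N · v_j for j = 3, …, 2.

Pick v_3 = (2, 0, -1, 0)ᵀ.
Then v_2 = N · v_3 = (-1, 1, 2, 2)ᵀ.
Then v_1 = N · v_2 = (-2, 0, 1, 1)ᵀ.

Sanity check: (A − (-3)·I) v_1 = (0, 0, 0, 0)ᵀ = 0. ✓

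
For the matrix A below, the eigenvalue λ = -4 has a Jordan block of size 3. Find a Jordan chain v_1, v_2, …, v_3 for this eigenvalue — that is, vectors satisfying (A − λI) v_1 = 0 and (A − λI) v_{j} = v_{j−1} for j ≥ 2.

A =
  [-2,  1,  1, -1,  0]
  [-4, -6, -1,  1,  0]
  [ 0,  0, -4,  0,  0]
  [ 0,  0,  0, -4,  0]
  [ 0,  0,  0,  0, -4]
A Jordan chain for λ = -4 of length 3:
v_1 = (1, -2, 0, 0, 0)ᵀ
v_2 = (1, -1, 0, 0, 0)ᵀ
v_3 = (0, 0, 1, 0, 0)ᵀ

Let N = A − (-4)·I. We want v_3 with N^3 v_3 = 0 but N^2 v_3 ≠ 0; then v_{j-1} := N · v_j for j = 3, …, 2.

Pick v_3 = (0, 0, 1, 0, 0)ᵀ.
Then v_2 = N · v_3 = (1, -1, 0, 0, 0)ᵀ.
Then v_1 = N · v_2 = (1, -2, 0, 0, 0)ᵀ.

Sanity check: (A − (-4)·I) v_1 = (0, 0, 0, 0, 0)ᵀ = 0. ✓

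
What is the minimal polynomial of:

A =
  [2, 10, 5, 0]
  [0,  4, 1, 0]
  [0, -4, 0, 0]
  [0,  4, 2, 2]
x^2 - 4*x + 4

The characteristic polynomial is χ_A(x) = (x - 2)^4, so the eigenvalues are known. The minimal polynomial is
  m_A(x) = Π_λ (x − λ)^{k_λ}
where k_λ is the size of the *largest* Jordan block for λ (equivalently, the smallest k with (A − λI)^k v = 0 for every generalised eigenvector v of λ).

  λ = 2: largest Jordan block has size 2, contributing (x − 2)^2

So m_A(x) = (x - 2)^2 = x^2 - 4*x + 4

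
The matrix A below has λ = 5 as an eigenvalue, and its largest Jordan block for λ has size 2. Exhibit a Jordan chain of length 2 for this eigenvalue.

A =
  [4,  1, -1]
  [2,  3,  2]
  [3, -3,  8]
A Jordan chain for λ = 5 of length 2:
v_1 = (-1, 2, 3)ᵀ
v_2 = (1, 0, 0)ᵀ

Let N = A − (5)·I. We want v_2 with N^2 v_2 = 0 but N^1 v_2 ≠ 0; then v_{j-1} := N · v_j for j = 2, …, 2.

Pick v_2 = (1, 0, 0)ᵀ.
Then v_1 = N · v_2 = (-1, 2, 3)ᵀ.

Sanity check: (A − (5)·I) v_1 = (0, 0, 0)ᵀ = 0. ✓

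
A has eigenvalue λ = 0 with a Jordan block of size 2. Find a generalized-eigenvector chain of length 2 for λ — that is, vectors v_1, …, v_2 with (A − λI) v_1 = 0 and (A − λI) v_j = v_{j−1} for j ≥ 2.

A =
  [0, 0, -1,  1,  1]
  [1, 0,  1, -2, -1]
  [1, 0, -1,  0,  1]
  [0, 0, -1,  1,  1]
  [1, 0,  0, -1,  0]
A Jordan chain for λ = 0 of length 2:
v_1 = (0, 1, 1, 0, 1)ᵀ
v_2 = (1, 0, 0, 0, 0)ᵀ

Let N = A − (0)·I. We want v_2 with N^2 v_2 = 0 but N^1 v_2 ≠ 0; then v_{j-1} := N · v_j for j = 2, …, 2.

Pick v_2 = (1, 0, 0, 0, 0)ᵀ.
Then v_1 = N · v_2 = (0, 1, 1, 0, 1)ᵀ.

Sanity check: (A − (0)·I) v_1 = (0, 0, 0, 0, 0)ᵀ = 0. ✓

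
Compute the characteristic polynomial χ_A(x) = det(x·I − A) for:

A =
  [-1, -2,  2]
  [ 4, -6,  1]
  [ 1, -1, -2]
x^3 + 9*x^2 + 27*x + 27

Expanding det(x·I − A) (e.g. by cofactor expansion or by noting that A is similar to its Jordan form J, which has the same characteristic polynomial as A) gives
  χ_A(x) = x^3 + 9*x^2 + 27*x + 27
which factors as (x + 3)^3. The eigenvalues (with algebraic multiplicities) are λ = -3 with multiplicity 3.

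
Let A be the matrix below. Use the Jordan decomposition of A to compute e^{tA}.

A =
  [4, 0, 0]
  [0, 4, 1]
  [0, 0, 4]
e^{tA} =
  [exp(4*t), 0, 0]
  [0, exp(4*t), t*exp(4*t)]
  [0, 0, exp(4*t)]

Strategy: write A = P · J · P⁻¹ where J is a Jordan canonical form, so e^{tA} = P · e^{tJ} · P⁻¹, and e^{tJ} can be computed block-by-block.

A has Jordan form
J =
  [4, 1, 0]
  [0, 4, 0]
  [0, 0, 4]
(up to reordering of blocks).

Per-block formulas:
  For a 2×2 Jordan block J_2(4): exp(t · J_2(4)) = e^(4t)·(I + t·N), where N is the 2×2 nilpotent shift.
  For a 1×1 block at λ = 4: exp(t · [4]) = [e^(4t)].

After assembling e^{tJ} and conjugating by P, we get:

e^{tA} =
  [exp(4*t), 0, 0]
  [0, exp(4*t), t*exp(4*t)]
  [0, 0, exp(4*t)]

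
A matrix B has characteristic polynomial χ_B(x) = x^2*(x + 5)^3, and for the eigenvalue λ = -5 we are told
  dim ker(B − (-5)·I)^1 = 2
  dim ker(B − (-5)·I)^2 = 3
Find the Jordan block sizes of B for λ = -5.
Block sizes for λ = -5: [2, 1]

From the dimensions of kernels of powers, the number of Jordan blocks of size at least j is d_j − d_{j−1} where d_j = dim ker(N^j) (with d_0 = 0). Computing the differences gives [2, 1].
The number of blocks of size exactly k is (#blocks of size ≥ k) − (#blocks of size ≥ k + 1), so the partition is: 1 block(s) of size 1, 1 block(s) of size 2.
In nonincreasing order the block sizes are [2, 1].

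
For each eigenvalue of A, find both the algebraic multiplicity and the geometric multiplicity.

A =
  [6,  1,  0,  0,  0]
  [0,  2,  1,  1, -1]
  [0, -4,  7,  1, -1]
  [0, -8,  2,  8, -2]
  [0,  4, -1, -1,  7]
λ = 6: alg = 5, geom = 3

Step 1 — factor the characteristic polynomial to read off the algebraic multiplicities:
  χ_A(x) = (x - 6)^5

Step 2 — compute geometric multiplicities via the rank-nullity identity g(λ) = n − rank(A − λI):
  rank(A − (6)·I) = 2, so dim ker(A − (6)·I) = n − 2 = 3

Summary:
  λ = 6: algebraic multiplicity = 5, geometric multiplicity = 3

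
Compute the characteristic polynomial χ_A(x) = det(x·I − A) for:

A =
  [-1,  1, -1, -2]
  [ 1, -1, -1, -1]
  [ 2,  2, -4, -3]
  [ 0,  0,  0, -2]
x^4 + 8*x^3 + 24*x^2 + 32*x + 16

Expanding det(x·I − A) (e.g. by cofactor expansion or by noting that A is similar to its Jordan form J, which has the same characteristic polynomial as A) gives
  χ_A(x) = x^4 + 8*x^3 + 24*x^2 + 32*x + 16
which factors as (x + 2)^4. The eigenvalues (with algebraic multiplicities) are λ = -2 with multiplicity 4.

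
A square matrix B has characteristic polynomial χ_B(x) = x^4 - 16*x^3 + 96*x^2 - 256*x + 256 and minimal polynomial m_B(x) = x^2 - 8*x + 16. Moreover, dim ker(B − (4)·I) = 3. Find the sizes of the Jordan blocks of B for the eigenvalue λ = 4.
Block sizes for λ = 4: [2, 1, 1]

Step 1 — from the characteristic polynomial, algebraic multiplicity of λ = 4 is 4. From dim ker(B − (4)·I) = 3, there are exactly 3 Jordan blocks for λ = 4.
Step 2 — from the minimal polynomial, the factor (x − 4)^2 tells us the largest block for λ = 4 has size 2.
Step 3 — with total size 4, 3 blocks, and largest block 2, the block sizes (in nonincreasing order) are [2, 1, 1].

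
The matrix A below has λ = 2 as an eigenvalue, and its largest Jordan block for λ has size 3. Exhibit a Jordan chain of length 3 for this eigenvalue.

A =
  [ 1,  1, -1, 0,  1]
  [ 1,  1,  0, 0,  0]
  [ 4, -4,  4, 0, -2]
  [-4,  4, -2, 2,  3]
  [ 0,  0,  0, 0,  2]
A Jordan chain for λ = 2 of length 3:
v_1 = (-2, -2, 0, 0, 0)ᵀ
v_2 = (-1, 1, 4, -4, 0)ᵀ
v_3 = (1, 0, 0, 0, 0)ᵀ

Let N = A − (2)·I. We want v_3 with N^3 v_3 = 0 but N^2 v_3 ≠ 0; then v_{j-1} := N · v_j for j = 3, …, 2.

Pick v_3 = (1, 0, 0, 0, 0)ᵀ.
Then v_2 = N · v_3 = (-1, 1, 4, -4, 0)ᵀ.
Then v_1 = N · v_2 = (-2, -2, 0, 0, 0)ᵀ.

Sanity check: (A − (2)·I) v_1 = (0, 0, 0, 0, 0)ᵀ = 0. ✓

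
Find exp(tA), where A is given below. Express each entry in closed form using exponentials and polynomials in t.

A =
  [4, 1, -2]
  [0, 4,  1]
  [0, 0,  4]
e^{tA} =
  [exp(4*t), t*exp(4*t), t^2*exp(4*t)/2 - 2*t*exp(4*t)]
  [0, exp(4*t), t*exp(4*t)]
  [0, 0, exp(4*t)]

Strategy: write A = P · J · P⁻¹ where J is a Jordan canonical form, so e^{tA} = P · e^{tJ} · P⁻¹, and e^{tJ} can be computed block-by-block.

A has Jordan form
J =
  [4, 1, 0]
  [0, 4, 1]
  [0, 0, 4]
(up to reordering of blocks).

Per-block formulas:
  For a 3×3 Jordan block J_3(4): exp(t · J_3(4)) = e^(4t)·(I + t·N + (t^2/2)·N^2), where N is the 3×3 nilpotent shift.

After assembling e^{tJ} and conjugating by P, we get:

e^{tA} =
  [exp(4*t), t*exp(4*t), t^2*exp(4*t)/2 - 2*t*exp(4*t)]
  [0, exp(4*t), t*exp(4*t)]
  [0, 0, exp(4*t)]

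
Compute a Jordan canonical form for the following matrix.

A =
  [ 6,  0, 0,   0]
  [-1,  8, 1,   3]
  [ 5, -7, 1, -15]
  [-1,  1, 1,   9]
J_3(6) ⊕ J_1(6)

The characteristic polynomial is
  det(x·I − A) = x^4 - 24*x^3 + 216*x^2 - 864*x + 1296 = (x - 6)^4

Eigenvalues and multiplicities (the geometric multiplicity of λ is n − rank(A − λI), which equals the number of Jordan blocks for λ):
  λ = 6: algebraic multiplicity = 4, geometric multiplicity = 2

Determining the block sizes for each eigenvalue:
  λ = 6: with am = 4 and gm = 2, the partition is not yet determined (e.g. several partitions of 4 into 2 parts exist). Let N = A − (6)·I. Computing rank(N^1) = 2, rank(N^2) = 1, rank(N^3) = 0; the number of blocks of size ≥ j is rank(N^{j−1}) − rank(N^j), giving [2, 1, 1]. So we have 1 block(s) of size 3, 1 block(s) of size 1 → block sizes [3, 1]

Assembling the blocks gives a Jordan form
J =
  [6, 1, 0, 0]
  [0, 6, 1, 0]
  [0, 0, 6, 0]
  [0, 0, 0, 6]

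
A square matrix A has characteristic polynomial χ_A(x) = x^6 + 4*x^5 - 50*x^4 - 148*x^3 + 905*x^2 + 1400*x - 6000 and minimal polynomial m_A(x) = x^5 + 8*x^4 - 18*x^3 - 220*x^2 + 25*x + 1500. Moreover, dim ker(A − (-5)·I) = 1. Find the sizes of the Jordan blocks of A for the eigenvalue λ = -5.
Block sizes for λ = -5: [3]

Step 1 — from the characteristic polynomial, algebraic multiplicity of λ = -5 is 3. From dim ker(A − (-5)·I) = 1, there are exactly 1 Jordan blocks for λ = -5.
Step 2 — from the minimal polynomial, the factor (x + 5)^3 tells us the largest block for λ = -5 has size 3.
Step 3 — with total size 3, 1 blocks, and largest block 3, the block sizes (in nonincreasing order) are [3].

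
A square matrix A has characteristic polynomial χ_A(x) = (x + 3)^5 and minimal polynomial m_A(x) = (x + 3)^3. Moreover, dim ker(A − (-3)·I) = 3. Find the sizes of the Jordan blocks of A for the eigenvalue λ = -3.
Block sizes for λ = -3: [3, 1, 1]

Step 1 — from the characteristic polynomial, algebraic multiplicity of λ = -3 is 5. From dim ker(A − (-3)·I) = 3, there are exactly 3 Jordan blocks for λ = -3.
Step 2 — from the minimal polynomial, the factor (x + 3)^3 tells us the largest block for λ = -3 has size 3.
Step 3 — with total size 5, 3 blocks, and largest block 3, the block sizes (in nonincreasing order) are [3, 1, 1].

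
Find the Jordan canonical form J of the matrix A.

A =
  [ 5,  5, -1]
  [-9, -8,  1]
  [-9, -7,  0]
J_3(-1)

The characteristic polynomial is
  det(x·I − A) = x^3 + 3*x^2 + 3*x + 1 = (x + 1)^3

Eigenvalues and multiplicities (the geometric multiplicity of λ is n − rank(A − λI), which equals the number of Jordan blocks for λ):
  λ = -1: algebraic multiplicity = 3, geometric multiplicity = 1

Determining the block sizes for each eigenvalue:
  λ = -1: one block (gm = 1), so the single block has size am = 3 → block sizes [3]

Assembling the blocks gives a Jordan form
J =
  [-1,  1,  0]
  [ 0, -1,  1]
  [ 0,  0, -1]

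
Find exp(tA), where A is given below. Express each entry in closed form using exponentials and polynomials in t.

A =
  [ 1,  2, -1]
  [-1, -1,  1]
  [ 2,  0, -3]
e^{tA} =
  [2*t*exp(-t) + exp(-t), 2*t^2*exp(-t) + 2*t*exp(-t), t^2*exp(-t) - t*exp(-t)]
  [-t*exp(-t), -t^2*exp(-t) + exp(-t), -t^2*exp(-t)/2 + t*exp(-t)]
  [2*t*exp(-t), 2*t^2*exp(-t), t^2*exp(-t) - 2*t*exp(-t) + exp(-t)]

Strategy: write A = P · J · P⁻¹ where J is a Jordan canonical form, so e^{tA} = P · e^{tJ} · P⁻¹, and e^{tJ} can be computed block-by-block.

A has Jordan form
J =
  [-1,  1,  0]
  [ 0, -1,  1]
  [ 0,  0, -1]
(up to reordering of blocks).

Per-block formulas:
  For a 3×3 Jordan block J_3(-1): exp(t · J_3(-1)) = e^(-1t)·(I + t·N + (t^2/2)·N^2), where N is the 3×3 nilpotent shift.

After assembling e^{tJ} and conjugating by P, we get:

e^{tA} =
  [2*t*exp(-t) + exp(-t), 2*t^2*exp(-t) + 2*t*exp(-t), t^2*exp(-t) - t*exp(-t)]
  [-t*exp(-t), -t^2*exp(-t) + exp(-t), -t^2*exp(-t)/2 + t*exp(-t)]
  [2*t*exp(-t), 2*t^2*exp(-t), t^2*exp(-t) - 2*t*exp(-t) + exp(-t)]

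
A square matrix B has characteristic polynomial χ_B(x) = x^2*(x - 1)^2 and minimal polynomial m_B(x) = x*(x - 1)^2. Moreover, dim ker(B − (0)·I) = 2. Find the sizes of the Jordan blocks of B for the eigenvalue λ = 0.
Block sizes for λ = 0: [1, 1]

Step 1 — from the characteristic polynomial, algebraic multiplicity of λ = 0 is 2. From dim ker(B − (0)·I) = 2, there are exactly 2 Jordan blocks for λ = 0.
Step 2 — from the minimal polynomial, the factor (x − 0) tells us the largest block for λ = 0 has size 1.
Step 3 — with total size 2, 2 blocks, and largest block 1, the block sizes (in nonincreasing order) are [1, 1].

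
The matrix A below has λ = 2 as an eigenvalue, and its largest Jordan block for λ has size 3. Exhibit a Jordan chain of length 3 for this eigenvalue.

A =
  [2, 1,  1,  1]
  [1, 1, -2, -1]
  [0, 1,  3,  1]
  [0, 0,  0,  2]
A Jordan chain for λ = 2 of length 3:
v_1 = (1, -1, 1, 0)ᵀ
v_2 = (0, 1, 0, 0)ᵀ
v_3 = (1, 0, 0, 0)ᵀ

Let N = A − (2)·I. We want v_3 with N^3 v_3 = 0 but N^2 v_3 ≠ 0; then v_{j-1} := N · v_j for j = 3, …, 2.

Pick v_3 = (1, 0, 0, 0)ᵀ.
Then v_2 = N · v_3 = (0, 1, 0, 0)ᵀ.
Then v_1 = N · v_2 = (1, -1, 1, 0)ᵀ.

Sanity check: (A − (2)·I) v_1 = (0, 0, 0, 0)ᵀ = 0. ✓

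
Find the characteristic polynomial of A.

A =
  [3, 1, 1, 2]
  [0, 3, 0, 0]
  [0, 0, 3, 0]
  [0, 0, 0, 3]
x^4 - 12*x^3 + 54*x^2 - 108*x + 81

Expanding det(x·I − A) (e.g. by cofactor expansion or by noting that A is similar to its Jordan form J, which has the same characteristic polynomial as A) gives
  χ_A(x) = x^4 - 12*x^3 + 54*x^2 - 108*x + 81
which factors as (x - 3)^4. The eigenvalues (with algebraic multiplicities) are λ = 3 with multiplicity 4.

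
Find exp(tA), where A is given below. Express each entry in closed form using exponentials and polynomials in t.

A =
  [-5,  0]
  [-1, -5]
e^{tA} =
  [exp(-5*t), 0]
  [-t*exp(-5*t), exp(-5*t)]

Strategy: write A = P · J · P⁻¹ where J is a Jordan canonical form, so e^{tA} = P · e^{tJ} · P⁻¹, and e^{tJ} can be computed block-by-block.

A has Jordan form
J =
  [-5,  1]
  [ 0, -5]
(up to reordering of blocks).

Per-block formulas:
  For a 2×2 Jordan block J_2(-5): exp(t · J_2(-5)) = e^(-5t)·(I + t·N), where N is the 2×2 nilpotent shift.

After assembling e^{tJ} and conjugating by P, we get:

e^{tA} =
  [exp(-5*t), 0]
  [-t*exp(-5*t), exp(-5*t)]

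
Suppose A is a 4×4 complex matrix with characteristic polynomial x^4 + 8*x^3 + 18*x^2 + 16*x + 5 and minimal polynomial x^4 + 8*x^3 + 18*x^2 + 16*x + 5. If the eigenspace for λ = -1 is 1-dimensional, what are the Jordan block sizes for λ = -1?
Block sizes for λ = -1: [3]

Step 1 — from the characteristic polynomial, algebraic multiplicity of λ = -1 is 3. From dim ker(A − (-1)·I) = 1, there are exactly 1 Jordan blocks for λ = -1.
Step 2 — from the minimal polynomial, the factor (x + 1)^3 tells us the largest block for λ = -1 has size 3.
Step 3 — with total size 3, 1 blocks, and largest block 3, the block sizes (in nonincreasing order) are [3].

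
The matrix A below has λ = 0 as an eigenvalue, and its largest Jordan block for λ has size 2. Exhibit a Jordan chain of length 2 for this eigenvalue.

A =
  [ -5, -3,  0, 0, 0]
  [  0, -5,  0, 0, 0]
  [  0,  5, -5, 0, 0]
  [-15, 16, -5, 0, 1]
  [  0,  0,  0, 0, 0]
A Jordan chain for λ = 0 of length 2:
v_1 = (0, 0, 0, 1, 0)ᵀ
v_2 = (0, 0, 0, 0, 1)ᵀ

Let N = A − (0)·I. We want v_2 with N^2 v_2 = 0 but N^1 v_2 ≠ 0; then v_{j-1} := N · v_j for j = 2, …, 2.

Pick v_2 = (0, 0, 0, 0, 1)ᵀ.
Then v_1 = N · v_2 = (0, 0, 0, 1, 0)ᵀ.

Sanity check: (A − (0)·I) v_1 = (0, 0, 0, 0, 0)ᵀ = 0. ✓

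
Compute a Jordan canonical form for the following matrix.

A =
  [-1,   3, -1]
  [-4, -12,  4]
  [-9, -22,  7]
J_3(-2)

The characteristic polynomial is
  det(x·I − A) = x^3 + 6*x^2 + 12*x + 8 = (x + 2)^3

Eigenvalues and multiplicities (the geometric multiplicity of λ is n − rank(A − λI), which equals the number of Jordan blocks for λ):
  λ = -2: algebraic multiplicity = 3, geometric multiplicity = 1

Determining the block sizes for each eigenvalue:
  λ = -2: one block (gm = 1), so the single block has size am = 3 → block sizes [3]

Assembling the blocks gives a Jordan form
J =
  [-2,  1,  0]
  [ 0, -2,  1]
  [ 0,  0, -2]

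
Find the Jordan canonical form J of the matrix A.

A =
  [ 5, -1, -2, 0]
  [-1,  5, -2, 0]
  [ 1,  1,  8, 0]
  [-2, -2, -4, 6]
J_2(6) ⊕ J_1(6) ⊕ J_1(6)

The characteristic polynomial is
  det(x·I − A) = x^4 - 24*x^3 + 216*x^2 - 864*x + 1296 = (x - 6)^4

Eigenvalues and multiplicities (the geometric multiplicity of λ is n − rank(A − λI), which equals the number of Jordan blocks for λ):
  λ = 6: algebraic multiplicity = 4, geometric multiplicity = 3

Determining the block sizes for each eigenvalue:
  λ = 6: 3 blocks summing to 4 forces exactly one block of size 2 and the rest size 1 → block sizes [2, 1, 1]

Assembling the blocks gives a Jordan form
J =
  [6, 1, 0, 0]
  [0, 6, 0, 0]
  [0, 0, 6, 0]
  [0, 0, 0, 6]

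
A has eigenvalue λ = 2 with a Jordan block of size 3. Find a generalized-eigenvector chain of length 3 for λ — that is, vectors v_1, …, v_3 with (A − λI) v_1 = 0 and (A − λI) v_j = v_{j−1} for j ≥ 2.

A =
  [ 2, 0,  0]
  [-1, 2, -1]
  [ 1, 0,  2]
A Jordan chain for λ = 2 of length 3:
v_1 = (0, -1, 0)ᵀ
v_2 = (0, -1, 1)ᵀ
v_3 = (1, 0, 0)ᵀ

Let N = A − (2)·I. We want v_3 with N^3 v_3 = 0 but N^2 v_3 ≠ 0; then v_{j-1} := N · v_j for j = 3, …, 2.

Pick v_3 = (1, 0, 0)ᵀ.
Then v_2 = N · v_3 = (0, -1, 1)ᵀ.
Then v_1 = N · v_2 = (0, -1, 0)ᵀ.

Sanity check: (A − (2)·I) v_1 = (0, 0, 0)ᵀ = 0. ✓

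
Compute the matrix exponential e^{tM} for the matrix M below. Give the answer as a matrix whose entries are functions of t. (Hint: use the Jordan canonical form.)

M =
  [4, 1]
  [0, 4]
e^{tM} =
  [exp(4*t), t*exp(4*t)]
  [0, exp(4*t)]

Strategy: write M = P · J · P⁻¹ where J is a Jordan canonical form, so e^{tM} = P · e^{tJ} · P⁻¹, and e^{tJ} can be computed block-by-block.

M has Jordan form
J =
  [4, 1]
  [0, 4]
(up to reordering of blocks).

Per-block formulas:
  For a 2×2 Jordan block J_2(4): exp(t · J_2(4)) = e^(4t)·(I + t·N), where N is the 2×2 nilpotent shift.

After assembling e^{tJ} and conjugating by P, we get:

e^{tM} =
  [exp(4*t), t*exp(4*t)]
  [0, exp(4*t)]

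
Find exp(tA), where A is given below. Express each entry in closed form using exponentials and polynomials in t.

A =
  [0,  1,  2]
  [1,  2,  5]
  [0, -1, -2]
e^{tA} =
  [t^2/2 + 1, t, t^2/2 + 2*t]
  [t^2 + t, 2*t + 1, t^2 + 5*t]
  [-t^2/2, -t, -t^2/2 - 2*t + 1]

Strategy: write A = P · J · P⁻¹ where J is a Jordan canonical form, so e^{tA} = P · e^{tJ} · P⁻¹, and e^{tJ} can be computed block-by-block.

A has Jordan form
J =
  [0, 1, 0]
  [0, 0, 1]
  [0, 0, 0]
(up to reordering of blocks).

Per-block formulas:
  For a 3×3 Jordan block J_3(0): exp(t · J_3(0)) = e^(0t)·(I + t·N + (t^2/2)·N^2), where N is the 3×3 nilpotent shift.

After assembling e^{tJ} and conjugating by P, we get:

e^{tA} =
  [t^2/2 + 1, t, t^2/2 + 2*t]
  [t^2 + t, 2*t + 1, t^2 + 5*t]
  [-t^2/2, -t, -t^2/2 - 2*t + 1]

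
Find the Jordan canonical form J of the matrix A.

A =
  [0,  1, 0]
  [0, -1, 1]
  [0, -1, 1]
J_3(0)

The characteristic polynomial is
  det(x·I − A) = x^3

Eigenvalues and multiplicities (the geometric multiplicity of λ is n − rank(A − λI), which equals the number of Jordan blocks for λ):
  λ = 0: algebraic multiplicity = 3, geometric multiplicity = 1

Determining the block sizes for each eigenvalue:
  λ = 0: one block (gm = 1), so the single block has size am = 3 → block sizes [3]

Assembling the blocks gives a Jordan form
J =
  [0, 1, 0]
  [0, 0, 1]
  [0, 0, 0]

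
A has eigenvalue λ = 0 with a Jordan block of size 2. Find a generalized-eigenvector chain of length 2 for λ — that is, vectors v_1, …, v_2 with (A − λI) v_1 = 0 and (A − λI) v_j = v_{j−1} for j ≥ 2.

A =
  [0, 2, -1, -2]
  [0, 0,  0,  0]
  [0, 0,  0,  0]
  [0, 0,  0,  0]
A Jordan chain for λ = 0 of length 2:
v_1 = (2, 0, 0, 0)ᵀ
v_2 = (0, 1, 0, 0)ᵀ

Let N = A − (0)·I. We want v_2 with N^2 v_2 = 0 but N^1 v_2 ≠ 0; then v_{j-1} := N · v_j for j = 2, …, 2.

Pick v_2 = (0, 1, 0, 0)ᵀ.
Then v_1 = N · v_2 = (2, 0, 0, 0)ᵀ.

Sanity check: (A − (0)·I) v_1 = (0, 0, 0, 0)ᵀ = 0. ✓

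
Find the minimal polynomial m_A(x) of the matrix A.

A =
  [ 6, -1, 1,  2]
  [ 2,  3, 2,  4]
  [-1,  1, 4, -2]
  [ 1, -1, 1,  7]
x^2 - 10*x + 25

The characteristic polynomial is χ_A(x) = (x - 5)^4, so the eigenvalues are known. The minimal polynomial is
  m_A(x) = Π_λ (x − λ)^{k_λ}
where k_λ is the size of the *largest* Jordan block for λ (equivalently, the smallest k with (A − λI)^k v = 0 for every generalised eigenvector v of λ).

  λ = 5: largest Jordan block has size 2, contributing (x − 5)^2

So m_A(x) = (x - 5)^2 = x^2 - 10*x + 25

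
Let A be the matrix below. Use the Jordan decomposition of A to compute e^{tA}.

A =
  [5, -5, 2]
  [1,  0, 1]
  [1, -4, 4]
e^{tA} =
  [t^2*exp(3*t)/2 + 2*t*exp(3*t) + exp(3*t), -3*t^2*exp(3*t)/2 - 5*t*exp(3*t), t^2*exp(3*t)/2 + 2*t*exp(3*t)]
  [t*exp(3*t), -3*t*exp(3*t) + exp(3*t), t*exp(3*t)]
  [-t^2*exp(3*t)/2 + t*exp(3*t), 3*t^2*exp(3*t)/2 - 4*t*exp(3*t), -t^2*exp(3*t)/2 + t*exp(3*t) + exp(3*t)]

Strategy: write A = P · J · P⁻¹ where J is a Jordan canonical form, so e^{tA} = P · e^{tJ} · P⁻¹, and e^{tJ} can be computed block-by-block.

A has Jordan form
J =
  [3, 1, 0]
  [0, 3, 1]
  [0, 0, 3]
(up to reordering of blocks).

Per-block formulas:
  For a 3×3 Jordan block J_3(3): exp(t · J_3(3)) = e^(3t)·(I + t·N + (t^2/2)·N^2), where N is the 3×3 nilpotent shift.

After assembling e^{tJ} and conjugating by P, we get:

e^{tA} =
  [t^2*exp(3*t)/2 + 2*t*exp(3*t) + exp(3*t), -3*t^2*exp(3*t)/2 - 5*t*exp(3*t), t^2*exp(3*t)/2 + 2*t*exp(3*t)]
  [t*exp(3*t), -3*t*exp(3*t) + exp(3*t), t*exp(3*t)]
  [-t^2*exp(3*t)/2 + t*exp(3*t), 3*t^2*exp(3*t)/2 - 4*t*exp(3*t), -t^2*exp(3*t)/2 + t*exp(3*t) + exp(3*t)]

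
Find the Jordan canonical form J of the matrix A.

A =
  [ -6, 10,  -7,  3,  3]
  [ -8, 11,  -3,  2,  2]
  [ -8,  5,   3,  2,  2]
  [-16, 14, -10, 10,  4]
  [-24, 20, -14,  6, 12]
J_3(6) ⊕ J_1(6) ⊕ J_1(6)

The characteristic polynomial is
  det(x·I − A) = x^5 - 30*x^4 + 360*x^3 - 2160*x^2 + 6480*x - 7776 = (x - 6)^5

Eigenvalues and multiplicities (the geometric multiplicity of λ is n − rank(A − λI), which equals the number of Jordan blocks for λ):
  λ = 6: algebraic multiplicity = 5, geometric multiplicity = 3

Determining the block sizes for each eigenvalue:
  λ = 6: with am = 5 and gm = 3, the partition is not yet determined (e.g. several partitions of 5 into 3 parts exist). Let N = A − (6)·I. Computing rank(N^1) = 2, rank(N^2) = 1, rank(N^3) = 0; the number of blocks of size ≥ j is rank(N^{j−1}) − rank(N^j), giving [3, 1, 1]. So we have 1 block(s) of size 3, 2 block(s) of size 1 → block sizes [3, 1, 1]

Assembling the blocks gives a Jordan form
J =
  [6, 1, 0, 0, 0]
  [0, 6, 1, 0, 0]
  [0, 0, 6, 0, 0]
  [0, 0, 0, 6, 0]
  [0, 0, 0, 0, 6]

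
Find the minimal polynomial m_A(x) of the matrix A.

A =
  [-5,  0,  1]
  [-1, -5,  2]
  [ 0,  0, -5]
x^3 + 15*x^2 + 75*x + 125

The characteristic polynomial is χ_A(x) = (x + 5)^3, so the eigenvalues are known. The minimal polynomial is
  m_A(x) = Π_λ (x − λ)^{k_λ}
where k_λ is the size of the *largest* Jordan block for λ (equivalently, the smallest k with (A − λI)^k v = 0 for every generalised eigenvector v of λ).

  λ = -5: largest Jordan block has size 3, contributing (x + 5)^3

So m_A(x) = (x + 5)^3 = x^3 + 15*x^2 + 75*x + 125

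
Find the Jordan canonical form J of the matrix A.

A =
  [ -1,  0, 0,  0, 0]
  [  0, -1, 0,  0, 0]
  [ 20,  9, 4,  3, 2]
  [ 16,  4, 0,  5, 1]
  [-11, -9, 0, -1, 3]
J_1(-1) ⊕ J_1(-1) ⊕ J_3(4)

The characteristic polynomial is
  det(x·I − A) = x^5 - 10*x^4 + 25*x^3 + 20*x^2 - 80*x - 64 = (x - 4)^3*(x + 1)^2

Eigenvalues and multiplicities (the geometric multiplicity of λ is n − rank(A − λI), which equals the number of Jordan blocks for λ):
  λ = -1: algebraic multiplicity = 2, geometric multiplicity = 2
  λ = 4: algebraic multiplicity = 3, geometric multiplicity = 1

Determining the block sizes for each eigenvalue:
  λ = -1: gm = am = 2, so every block has size 1 → block sizes [1, 1]
  λ = 4: one block (gm = 1), so the single block has size am = 3 → block sizes [3]

Assembling the blocks gives a Jordan form
J =
  [-1,  0, 0, 0, 0]
  [ 0, -1, 0, 0, 0]
  [ 0,  0, 4, 1, 0]
  [ 0,  0, 0, 4, 1]
  [ 0,  0, 0, 0, 4]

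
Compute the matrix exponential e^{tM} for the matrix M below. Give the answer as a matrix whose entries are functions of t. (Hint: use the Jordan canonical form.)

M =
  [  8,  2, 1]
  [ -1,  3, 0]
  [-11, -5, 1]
e^{tM} =
  [3*t^2*exp(4*t)/2 + 4*t*exp(4*t) + exp(4*t), t^2*exp(4*t)/2 + 2*t*exp(4*t), t^2*exp(4*t)/2 + t*exp(4*t)]
  [-3*t^2*exp(4*t)/2 - t*exp(4*t), -t^2*exp(4*t)/2 - t*exp(4*t) + exp(4*t), -t^2*exp(4*t)/2]
  [-3*t^2*exp(4*t) - 11*t*exp(4*t), -t^2*exp(4*t) - 5*t*exp(4*t), -t^2*exp(4*t) - 3*t*exp(4*t) + exp(4*t)]

Strategy: write M = P · J · P⁻¹ where J is a Jordan canonical form, so e^{tM} = P · e^{tJ} · P⁻¹, and e^{tJ} can be computed block-by-block.

M has Jordan form
J =
  [4, 1, 0]
  [0, 4, 1]
  [0, 0, 4]
(up to reordering of blocks).

Per-block formulas:
  For a 3×3 Jordan block J_3(4): exp(t · J_3(4)) = e^(4t)·(I + t·N + (t^2/2)·N^2), where N is the 3×3 nilpotent shift.

After assembling e^{tJ} and conjugating by P, we get:

e^{tM} =
  [3*t^2*exp(4*t)/2 + 4*t*exp(4*t) + exp(4*t), t^2*exp(4*t)/2 + 2*t*exp(4*t), t^2*exp(4*t)/2 + t*exp(4*t)]
  [-3*t^2*exp(4*t)/2 - t*exp(4*t), -t^2*exp(4*t)/2 - t*exp(4*t) + exp(4*t), -t^2*exp(4*t)/2]
  [-3*t^2*exp(4*t) - 11*t*exp(4*t), -t^2*exp(4*t) - 5*t*exp(4*t), -t^2*exp(4*t) - 3*t*exp(4*t) + exp(4*t)]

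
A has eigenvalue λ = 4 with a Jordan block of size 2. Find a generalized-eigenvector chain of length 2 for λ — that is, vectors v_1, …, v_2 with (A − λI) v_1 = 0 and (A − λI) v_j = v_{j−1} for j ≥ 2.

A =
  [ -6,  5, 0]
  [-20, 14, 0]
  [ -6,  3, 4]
A Jordan chain for λ = 4 of length 2:
v_1 = (-10, -20, -6)ᵀ
v_2 = (1, 0, 0)ᵀ

Let N = A − (4)·I. We want v_2 with N^2 v_2 = 0 but N^1 v_2 ≠ 0; then v_{j-1} := N · v_j for j = 2, …, 2.

Pick v_2 = (1, 0, 0)ᵀ.
Then v_1 = N · v_2 = (-10, -20, -6)ᵀ.

Sanity check: (A − (4)·I) v_1 = (0, 0, 0)ᵀ = 0. ✓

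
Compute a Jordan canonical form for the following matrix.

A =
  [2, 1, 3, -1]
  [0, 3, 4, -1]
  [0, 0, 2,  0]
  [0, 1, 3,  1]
J_3(2) ⊕ J_1(2)

The characteristic polynomial is
  det(x·I − A) = x^4 - 8*x^3 + 24*x^2 - 32*x + 16 = (x - 2)^4

Eigenvalues and multiplicities (the geometric multiplicity of λ is n − rank(A − λI), which equals the number of Jordan blocks for λ):
  λ = 2: algebraic multiplicity = 4, geometric multiplicity = 2

Determining the block sizes for each eigenvalue:
  λ = 2: with am = 4 and gm = 2, the partition is not yet determined (e.g. several partitions of 4 into 2 parts exist). Let N = A − (2)·I. Computing rank(N^1) = 2, rank(N^2) = 1, rank(N^3) = 0; the number of blocks of size ≥ j is rank(N^{j−1}) − rank(N^j), giving [2, 1, 1]. So we have 1 block(s) of size 3, 1 block(s) of size 1 → block sizes [3, 1]

Assembling the blocks gives a Jordan form
J =
  [2, 1, 0, 0]
  [0, 2, 1, 0]
  [0, 0, 2, 0]
  [0, 0, 0, 2]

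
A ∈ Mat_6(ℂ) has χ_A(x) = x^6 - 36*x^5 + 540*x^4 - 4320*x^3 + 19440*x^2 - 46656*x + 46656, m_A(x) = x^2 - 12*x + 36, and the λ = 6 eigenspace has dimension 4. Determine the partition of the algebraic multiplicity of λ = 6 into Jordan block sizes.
Block sizes for λ = 6: [2, 2, 1, 1]

Step 1 — from the characteristic polynomial, algebraic multiplicity of λ = 6 is 6. From dim ker(A − (6)·I) = 4, there are exactly 4 Jordan blocks for λ = 6.
Step 2 — from the minimal polynomial, the factor (x − 6)^2 tells us the largest block for λ = 6 has size 2.
Step 3 — with total size 6, 4 blocks, and largest block 2, the block sizes (in nonincreasing order) are [2, 2, 1, 1].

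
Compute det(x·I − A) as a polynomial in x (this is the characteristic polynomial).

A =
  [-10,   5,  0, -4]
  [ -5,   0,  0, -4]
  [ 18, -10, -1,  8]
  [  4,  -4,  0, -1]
x^4 + 12*x^3 + 46*x^2 + 60*x + 25

Expanding det(x·I − A) (e.g. by cofactor expansion or by noting that A is similar to its Jordan form J, which has the same characteristic polynomial as A) gives
  χ_A(x) = x^4 + 12*x^3 + 46*x^2 + 60*x + 25
which factors as (x + 1)^2*(x + 5)^2. The eigenvalues (with algebraic multiplicities) are λ = -5 with multiplicity 2, λ = -1 with multiplicity 2.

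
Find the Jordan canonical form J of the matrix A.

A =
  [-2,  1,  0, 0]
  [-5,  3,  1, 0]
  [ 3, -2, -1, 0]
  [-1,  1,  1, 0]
J_3(0) ⊕ J_1(0)

The characteristic polynomial is
  det(x·I − A) = x^4

Eigenvalues and multiplicities (the geometric multiplicity of λ is n − rank(A − λI), which equals the number of Jordan blocks for λ):
  λ = 0: algebraic multiplicity = 4, geometric multiplicity = 2

Determining the block sizes for each eigenvalue:
  λ = 0: with am = 4 and gm = 2, the partition is not yet determined (e.g. several partitions of 4 into 2 parts exist). Let N = A − (0)·I. Computing rank(N^1) = 2, rank(N^2) = 1, rank(N^3) = 0; the number of blocks of size ≥ j is rank(N^{j−1}) − rank(N^j), giving [2, 1, 1]. So we have 1 block(s) of size 3, 1 block(s) of size 1 → block sizes [3, 1]

Assembling the blocks gives a Jordan form
J =
  [0, 1, 0, 0]
  [0, 0, 1, 0]
  [0, 0, 0, 0]
  [0, 0, 0, 0]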